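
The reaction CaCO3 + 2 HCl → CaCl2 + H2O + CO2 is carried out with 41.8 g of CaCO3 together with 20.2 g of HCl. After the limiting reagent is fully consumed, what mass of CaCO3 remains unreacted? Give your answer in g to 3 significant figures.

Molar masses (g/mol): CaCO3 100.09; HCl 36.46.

n(CaCO3) = 41.80 / 100.09 = 0.4176 mol
n(HCl) = 20.20 / 36.46 = 0.5540 mol
n/ν for CaCO3 = 0.4176/1 = 0.4176
n/ν for HCl = 0.5540/2 = 0.2770
Smallest n/ν is HCl → limiting reagent.
CaCO3 consumed = (1/2) × 0.5540 = 0.2770 mol
CaCO3 remaining = 0.4176 − 0.2770 = 0.1406 mol
mass = 0.1406 × 100.09 = 14.07 g

14.1 g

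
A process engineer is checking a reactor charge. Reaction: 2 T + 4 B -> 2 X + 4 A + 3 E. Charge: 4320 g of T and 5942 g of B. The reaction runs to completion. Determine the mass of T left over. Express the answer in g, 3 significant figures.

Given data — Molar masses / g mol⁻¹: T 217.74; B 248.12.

1710 g

n(T) = 4320 / 217.74 = 19.84 mol
n(B) = 5942 / 248.12 = 23.95 mol
n/ν for T = 19.84/2 = 9.920
n/ν for B = 23.95/4 = 5.988
Smallest n/ν is B → limiting reagent.
T consumed = (2/4) × 23.95 = 11.98 mol
T remaining = 19.84 − 11.98 = 7.860 mol
mass = 7.860 × 217.74 = 1711 g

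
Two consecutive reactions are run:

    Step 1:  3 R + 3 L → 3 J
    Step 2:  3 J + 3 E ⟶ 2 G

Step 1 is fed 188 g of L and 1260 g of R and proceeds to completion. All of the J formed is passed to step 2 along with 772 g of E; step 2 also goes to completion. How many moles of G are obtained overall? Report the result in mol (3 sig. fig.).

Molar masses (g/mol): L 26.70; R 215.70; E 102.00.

3.89 mol

Step 1:
n(L) = 188.0 / 26.70 = 7.041 mol
n(R) = 1260 / 215.70 = 5.841 mol
n/ν for L = 7.041/3 = 2.347
n/ν for R = 5.841/3 = 1.947
Smallest n/ν is R → limiting reagent.
n(J) produced = (3/3) × 5.841 = 5.841 mol
Step 2:
n(J) available = 5.841 mol
n(E) = 772.0 / 102.00 = 7.569 mol
n/ν for J = 5.841/3 = 1.947
n/ν for E = 7.569/3 = 2.523
Smallest n/ν is J → limiting reagent.
n(G) = (2/3) × 5.841 = 3.894 mol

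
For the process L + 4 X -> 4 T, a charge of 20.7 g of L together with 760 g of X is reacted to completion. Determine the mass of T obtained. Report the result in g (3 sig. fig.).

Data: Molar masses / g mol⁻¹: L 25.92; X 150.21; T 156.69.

501 g

n(L) = 20.70 / 25.92 = 0.7986 mol
n(X) = 760.0 / 150.21 = 5.060 mol
n/ν → L: 0.7986, X: 1.265; L is limiting.
n(T) = (4/1) × 0.7986 = 3.194 mol
mass = 3.194 × 156.69 = 500.5 g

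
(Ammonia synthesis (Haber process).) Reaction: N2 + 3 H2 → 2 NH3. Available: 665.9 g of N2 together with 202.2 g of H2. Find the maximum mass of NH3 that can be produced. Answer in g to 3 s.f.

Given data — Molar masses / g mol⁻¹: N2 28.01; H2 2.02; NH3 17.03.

n(N2) = 665.9 / 28.01 = 23.77 mol
n(H2) = 202.2 / 2.02 = 100.1 mol
n/ν for N2 = 23.77/1 = 23.77
n/ν for H2 = 100.1/3 = 33.37
Smallest n/ν is N2 → limiting reagent.
n(NH3) = (2/1) × 23.77 = 47.54 mol
mass = 47.54 × 17.03 = 809.6 g

810 g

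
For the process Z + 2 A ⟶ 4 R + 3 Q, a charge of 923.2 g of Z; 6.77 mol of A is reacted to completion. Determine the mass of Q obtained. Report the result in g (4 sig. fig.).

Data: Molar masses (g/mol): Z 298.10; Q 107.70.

1001 g

n(Z) = 923.2 / 298.10 = 3.097 mol
n(A) = 6.770 mol
n/ν for Z = 3.097/1 = 3.097
n/ν for A = 6.770/2 = 3.385
Smallest n/ν is Z → limiting reagent.
n(Q) = (3/1) × 3.097 = 9.291 mol
mass = 9.291 × 107.70 = 1001 g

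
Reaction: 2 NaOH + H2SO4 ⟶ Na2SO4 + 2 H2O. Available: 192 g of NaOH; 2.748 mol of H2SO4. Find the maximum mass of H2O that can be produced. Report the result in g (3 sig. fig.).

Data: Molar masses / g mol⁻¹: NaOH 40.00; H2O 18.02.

86.5 g

n(NaOH) = 192.0 / 40.00 = 4.800 mol
n(H2SO4) = 2.748 mol
n/ν for NaOH = 4.800/2 = 2.400
n/ν for H2SO4 = 2.748/1 = 2.748
Smallest n/ν is NaOH → limiting reagent.
n(H2O) = (2/2) × 4.800 = 4.800 mol
mass = 4.800 × 18.02 = 86.50 g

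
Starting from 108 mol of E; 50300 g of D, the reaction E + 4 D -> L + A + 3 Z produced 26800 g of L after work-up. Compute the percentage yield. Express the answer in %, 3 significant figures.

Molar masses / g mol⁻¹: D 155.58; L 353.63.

n(E) = 108.0 mol
n(D) = 50300 / 155.58 = 323.3 mol
n/ν for E = 108.0/1 = 108.0
n/ν for D = 323.3/4 = 80.83
Smallest n/ν is D → limiting reagent.
theoretical n(L) = (1/4) × 323.3 = 80.83 mol → 28580 g
% yield = 26800 / 28580 × 100 = 93.77 %

93.8 %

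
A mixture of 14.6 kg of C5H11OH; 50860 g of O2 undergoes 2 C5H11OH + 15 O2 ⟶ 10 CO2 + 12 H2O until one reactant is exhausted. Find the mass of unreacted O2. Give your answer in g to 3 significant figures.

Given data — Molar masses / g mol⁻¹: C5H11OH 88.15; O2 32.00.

11100 g

n(C5H11OH) = 14.60×1000 / 88.15 = 165.6 mol
n(O2) = 50860 / 32.00 = 1589 mol
n/ν for C5H11OH = 165.6/2 = 82.80
n/ν for O2 = 1589/15 = 105.9
Smallest n/ν is C5H11OH → limiting reagent.
O2 consumed = (15/2) × 165.6 = 1242 mol
O2 remaining = 1589 − 1242 = 347.0 mol
mass = 347.0 × 32.00 = 11100 g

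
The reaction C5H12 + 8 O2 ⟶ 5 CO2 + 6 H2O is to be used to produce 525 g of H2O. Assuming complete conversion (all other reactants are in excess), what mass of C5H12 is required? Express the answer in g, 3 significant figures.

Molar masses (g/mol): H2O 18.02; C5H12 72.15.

n(H2O) = 525 / 18.02 = 29.13 mol
n(C5H12) = (1/6) × 29.13 = 4.855 mol
mass = 4.855 × 72.15 = 350.3 g

350 g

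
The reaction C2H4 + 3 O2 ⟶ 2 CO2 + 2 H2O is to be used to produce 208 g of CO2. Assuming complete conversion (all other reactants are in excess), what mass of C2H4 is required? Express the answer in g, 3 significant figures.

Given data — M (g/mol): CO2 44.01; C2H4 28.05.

n(CO2) = 208 / 44.01 = 4.726 mol
n(C2H4) = (1/2) × 4.726 = 2.363 mol
mass = 2.363 × 28.05 = 66.28 g

66.3 g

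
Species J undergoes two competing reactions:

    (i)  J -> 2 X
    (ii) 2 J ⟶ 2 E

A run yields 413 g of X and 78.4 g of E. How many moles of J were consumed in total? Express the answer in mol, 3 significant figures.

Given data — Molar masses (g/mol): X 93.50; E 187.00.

n(X) = 413 / 93.50 = 4.417 mol
n(E) = 78.4 / 187.00 = 0.4193 mol
n(J) via (i) = (1/2)×4.417 = 2.209 mol
n(J) via (ii) = (2/2)×0.4193 = 0.4193 mol
total n(J) = 2.209 + 0.4193 = 2.628 mol

2.63 mol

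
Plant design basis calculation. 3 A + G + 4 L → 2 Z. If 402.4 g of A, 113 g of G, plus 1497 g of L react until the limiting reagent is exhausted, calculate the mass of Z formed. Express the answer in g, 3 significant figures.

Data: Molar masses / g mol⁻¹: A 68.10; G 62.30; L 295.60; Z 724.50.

1830 g

n(A) = 402.4 / 68.10 = 5.909 mol
n(G) = 113.0 / 62.30 = 1.814 mol
n(L) = 1497 / 295.60 = 5.064 mol
n/ν for A = 5.909/3 = 1.970
n/ν for G = 1.814/1 = 1.814
n/ν for L = 5.064/4 = 1.266
Smallest n/ν is L → limiting reagent.
n(Z) = (2/4) × 5.064 = 2.532 mol
mass = 2.532 × 724.50 = 1834 g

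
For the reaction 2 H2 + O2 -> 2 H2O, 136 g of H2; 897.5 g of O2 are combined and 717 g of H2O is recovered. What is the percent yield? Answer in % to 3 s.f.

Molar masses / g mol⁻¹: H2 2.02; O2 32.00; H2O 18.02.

70.9 %

n(H2) = 136.0 / 2.02 = 67.33 mol
n(O2) = 897.5 / 32.00 = 28.05 mol
n/ν for H2 = 67.33/2 = 33.67
n/ν for O2 = 28.05/1 = 28.05
Smallest n/ν is O2 → limiting reagent.
theoretical n(H2O) = (2/1) × 28.05 = 56.10 mol → 1011 g
% yield = 717 / 1011 × 100 = 70.92 %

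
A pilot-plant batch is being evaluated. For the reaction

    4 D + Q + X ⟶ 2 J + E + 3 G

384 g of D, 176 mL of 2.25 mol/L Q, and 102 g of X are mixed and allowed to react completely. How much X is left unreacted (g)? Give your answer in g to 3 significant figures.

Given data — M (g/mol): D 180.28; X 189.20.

n(D) = 384.0 / 180.28 = 2.130 mol
n(Q) = 2.25 × 176.0/1000 = 0.3960 mol
n(X) = 102.0 / 189.20 = 0.5391 mol
n/ν for D = 2.130/4 = 0.5325
n/ν for Q = 0.3960/1 = 0.3960
n/ν for X = 0.5391/1 = 0.5391
Smallest n/ν is Q → limiting reagent.
X consumed = (1/1) × 0.3960 = 0.3960 mol
X remaining = 0.5391 − 0.3960 = 0.1431 mol
mass = 0.1431 × 189.20 = 27.07 g

27.1 g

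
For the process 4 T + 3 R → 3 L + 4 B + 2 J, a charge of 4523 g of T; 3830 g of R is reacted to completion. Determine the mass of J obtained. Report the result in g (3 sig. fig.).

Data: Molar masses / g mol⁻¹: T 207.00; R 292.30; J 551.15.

n(T) = 4523 / 207.00 = 21.85 mol
n(R) = 3830 / 292.30 = 13.10 mol
n/ν for T = 21.85/4 = 5.463
n/ν for R = 13.10/3 = 4.367
Smallest n/ν is R → limiting reagent.
n(J) = (2/3) × 13.10 = 8.733 mol
mass = 8.733 × 551.15 = 4813 g

4810 g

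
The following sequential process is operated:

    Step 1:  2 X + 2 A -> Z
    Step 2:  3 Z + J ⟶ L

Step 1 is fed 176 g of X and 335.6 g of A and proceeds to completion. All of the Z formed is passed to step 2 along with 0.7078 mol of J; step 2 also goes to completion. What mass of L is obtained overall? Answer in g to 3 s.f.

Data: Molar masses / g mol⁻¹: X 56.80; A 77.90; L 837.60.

433 g

Step 1:
n(X) = 176.0 / 56.80 = 3.099 mol
n(A) = 335.6 / 77.90 = 4.308 mol
n/ν for X = 3.099/2 = 1.550
n/ν for A = 4.308/2 = 2.154
Smallest n/ν is X → limiting reagent.
n(Z) produced = (1/2) × 3.099 = 1.550 mol
Step 2:
n(Z) available = 1.550 mol
n(J) = 0.7078 mol
n/ν for Z = 1.550/3 = 0.5167
n/ν for J = 0.7078/1 = 0.7078
Smallest n/ν is Z → limiting reagent.
n(L) = (1/3) × 1.550 = 0.5167 mol
mass = 0.5167 × 837.60 = 432.8 g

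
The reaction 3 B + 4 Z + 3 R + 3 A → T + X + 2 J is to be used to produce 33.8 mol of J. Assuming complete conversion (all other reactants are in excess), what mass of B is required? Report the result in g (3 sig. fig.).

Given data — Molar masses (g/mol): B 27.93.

n(J) = 33.80 mol
n(B) = (3/2) × 33.80 = 50.70 mol
mass = 50.70 × 27.93 = 1416 g

1420 g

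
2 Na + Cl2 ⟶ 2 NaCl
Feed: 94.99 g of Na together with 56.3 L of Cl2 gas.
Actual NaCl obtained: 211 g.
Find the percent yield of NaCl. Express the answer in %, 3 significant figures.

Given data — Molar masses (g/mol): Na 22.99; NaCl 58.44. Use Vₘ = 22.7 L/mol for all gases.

n(Na) = 94.99 / 22.99 = 4.132 mol
n(Cl2) = 56.30 / 22.7 = 2.480 mol
n/ν for Na = 4.132/2 = 2.066
n/ν for Cl2 = 2.480/1 = 2.480
Smallest n/ν is Na → limiting reagent.
theoretical n(NaCl) = (2/2) × 4.132 = 4.132 mol → 241.5 g
% yield = 211 / 241.5 × 100 = 87.37 %

87.4 %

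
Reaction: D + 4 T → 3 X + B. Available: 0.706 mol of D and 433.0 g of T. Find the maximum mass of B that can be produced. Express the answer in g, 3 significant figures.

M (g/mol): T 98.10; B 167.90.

n(D) = 0.7060 mol
n(T) = 433.0 / 98.10 = 4.414 mol
n/ν for D = 0.7060/1 = 0.7060
n/ν for T = 4.414/4 = 1.104
Smallest n/ν is D → limiting reagent.
n(B) = (1/1) × 0.7060 = 0.7060 mol
mass = 0.7060 × 167.90 = 118.5 g

119 g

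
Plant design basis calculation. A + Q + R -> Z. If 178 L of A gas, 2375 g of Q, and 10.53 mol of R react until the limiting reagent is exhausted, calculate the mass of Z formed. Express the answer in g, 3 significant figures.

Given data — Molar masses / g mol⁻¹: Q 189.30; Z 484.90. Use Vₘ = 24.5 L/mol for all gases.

3520 g

n(A) = 178.0 / 24.5 = 7.265 mol
n(Q) = 2375 / 189.30 = 12.55 mol
n(R) = 10.53 mol
n/ν for A = 7.265/1 = 7.265
n/ν for Q = 12.55/1 = 12.55
n/ν for R = 10.53/1 = 10.53
Smallest n/ν is A → limiting reagent.
n(Z) = (1/1) × 7.265 = 7.265 mol
mass = 7.265 × 484.90 = 3523 g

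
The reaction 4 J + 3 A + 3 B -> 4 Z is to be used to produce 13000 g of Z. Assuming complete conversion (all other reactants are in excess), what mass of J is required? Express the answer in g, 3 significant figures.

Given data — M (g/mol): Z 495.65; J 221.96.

n(Z) = 13000 / 495.65 = 26.23 mol
n(J) = (4/4) × 26.23 = 26.23 mol
mass = 26.23 × 221.96 = 5822 g

5820 g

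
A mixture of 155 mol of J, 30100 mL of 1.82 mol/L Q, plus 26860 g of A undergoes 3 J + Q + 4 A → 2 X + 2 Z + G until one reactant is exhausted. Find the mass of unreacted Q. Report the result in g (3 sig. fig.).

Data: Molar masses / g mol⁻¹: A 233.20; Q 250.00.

6500 g

n(J) = 155.0 mol
n(Q) = 1.82 × 30100/1000 = 54.78 mol
n(A) = 26860 / 233.20 = 115.2 mol
n/ν for J = 155.0/3 = 51.67
n/ν for Q = 54.78/1 = 54.78
n/ν for A = 115.2/4 = 28.80
Smallest n/ν is A → limiting reagent.
Q consumed = (1/4) × 115.2 = 28.80 mol
Q remaining = 54.78 − 28.80 = 25.98 mol
mass = 25.98 × 250.00 = 6495 g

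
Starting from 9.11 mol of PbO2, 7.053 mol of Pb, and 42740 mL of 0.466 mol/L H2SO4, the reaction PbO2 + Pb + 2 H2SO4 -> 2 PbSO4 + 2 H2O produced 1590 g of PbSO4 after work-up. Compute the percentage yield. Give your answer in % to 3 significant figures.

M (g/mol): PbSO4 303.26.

37.2 %

n(PbO2) = 9.110 mol
n(Pb) = 7.053 mol
n(H2SO4) = 0.466 × 42740/1000 = 19.92 mol
n/ν for PbO2 = 9.110/1 = 9.110
n/ν for Pb = 7.053/1 = 7.053
n/ν for H2SO4 = 19.92/2 = 9.960
Smallest n/ν is Pb → limiting reagent.
theoretical n(PbSO4) = (2/1) × 7.053 = 14.11 mol → 4279 g
% yield = 1590 / 4279 × 100 = 37.16 %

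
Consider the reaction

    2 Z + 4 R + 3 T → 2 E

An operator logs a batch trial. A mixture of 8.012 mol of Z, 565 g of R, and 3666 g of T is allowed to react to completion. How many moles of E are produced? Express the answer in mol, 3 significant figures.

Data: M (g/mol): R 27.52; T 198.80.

8.01 mol

n(Z) = 8.012 mol
n(R) = 565.0 / 27.52 = 20.53 mol
n(T) = 3666 / 198.80 = 18.44 mol
n/ν for Z = 8.012/2 = 4.006
n/ν for R = 20.53/4 = 5.133
n/ν for T = 18.44/3 = 6.147
Smallest n/ν is Z → limiting reagent.
n(E) = (2/2) × 8.012 = 8.012 mol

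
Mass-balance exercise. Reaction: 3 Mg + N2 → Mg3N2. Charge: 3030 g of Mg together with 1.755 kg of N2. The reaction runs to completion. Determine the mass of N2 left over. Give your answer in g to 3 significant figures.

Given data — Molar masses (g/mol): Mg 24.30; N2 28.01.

n(Mg) = 3030 / 24.30 = 124.7 mol
n(N2) = 1.755×1000 / 28.01 = 62.66 mol
n/ν → Mg: 41.57, N2: 62.66; Mg is limiting.
N2 consumed = (1/3) × 124.7 = 41.57 mol
N2 remaining = 62.66 − 41.57 = 21.09 mol
mass = 21.09 × 28.01 = 590.7 g

591 g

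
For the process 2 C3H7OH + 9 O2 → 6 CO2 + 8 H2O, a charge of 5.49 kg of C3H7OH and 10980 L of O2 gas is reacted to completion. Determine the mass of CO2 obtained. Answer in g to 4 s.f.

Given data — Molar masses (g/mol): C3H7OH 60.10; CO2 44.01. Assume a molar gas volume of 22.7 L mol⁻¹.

12060 g

n(C3H7OH) = 5.490×1000 / 60.10 = 91.35 mol
n(O2) = 10980 / 22.7 = 483.7 mol
n/ν → C3H7OH: 45.68, O2: 53.74; C3H7OH is limiting.
n(CO2) = (6/2) × 91.35 = 274.1 mol
mass = 274.1 × 44.01 = 12060 g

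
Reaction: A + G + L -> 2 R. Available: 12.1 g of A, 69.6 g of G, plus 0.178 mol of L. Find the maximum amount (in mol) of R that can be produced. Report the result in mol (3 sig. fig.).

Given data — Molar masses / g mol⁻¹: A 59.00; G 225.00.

n(A) = 12.10 / 59.00 = 0.2051 mol
n(G) = 69.60 / 225.00 = 0.3093 mol
n(L) = 0.1780 mol
n/ν → A: 0.2051, G: 0.3093, L: 0.1780; L is limiting.
n(R) = (2/1) × 0.1780 = 0.3560 mol

0.356 mol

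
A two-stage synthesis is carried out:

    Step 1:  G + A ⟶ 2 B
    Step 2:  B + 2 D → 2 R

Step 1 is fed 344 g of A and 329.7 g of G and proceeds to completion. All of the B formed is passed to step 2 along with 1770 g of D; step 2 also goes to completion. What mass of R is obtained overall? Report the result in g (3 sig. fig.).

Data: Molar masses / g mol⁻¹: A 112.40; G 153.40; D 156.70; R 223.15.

Step 1:
n(A) = 344.0 / 112.40 = 3.060 mol
n(G) = 329.7 / 153.40 = 2.149 mol
n/ν for A = 3.060/1 = 3.060
n/ν for G = 2.149/1 = 2.149
Smallest n/ν is G → limiting reagent.
n(B) produced = (2/1) × 2.149 = 4.298 mol
Step 2:
n(B) available = 4.298 mol
n(D) = 1770 / 156.70 = 11.30 mol
n/ν for B = 4.298/1 = 4.298
n/ν for D = 11.30/2 = 5.650
Smallest n/ν is B → limiting reagent.
n(R) = (2/1) × 4.298 = 8.596 mol
mass = 8.596 × 223.15 = 1918 g

1920 g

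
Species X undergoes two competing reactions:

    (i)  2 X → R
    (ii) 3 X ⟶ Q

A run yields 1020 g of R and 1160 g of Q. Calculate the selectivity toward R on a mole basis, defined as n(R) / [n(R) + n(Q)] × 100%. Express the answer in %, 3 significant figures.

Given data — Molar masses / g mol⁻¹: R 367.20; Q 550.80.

56.9 %

n(R) = 1020 / 367.20 = 2.778 mol
n(Q) = 1160 / 550.80 = 2.106 mol
selectivity = 2.778/(2.778+2.106) × 100 = 56.88 %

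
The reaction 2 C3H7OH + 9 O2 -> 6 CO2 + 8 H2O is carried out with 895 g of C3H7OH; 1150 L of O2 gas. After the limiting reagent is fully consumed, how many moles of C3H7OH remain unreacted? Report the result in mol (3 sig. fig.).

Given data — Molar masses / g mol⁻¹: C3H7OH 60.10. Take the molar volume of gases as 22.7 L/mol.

n(C3H7OH) = 895.0 / 60.10 = 14.89 mol
n(O2) = 1150 / 22.7 = 50.66 mol
n/ν for C3H7OH = 14.89/2 = 7.445
n/ν for O2 = 50.66/9 = 5.629
Smallest n/ν is O2 → limiting reagent.
C3H7OH consumed = (2/9) × 50.66 = 11.26 mol
C3H7OH remaining = 14.89 − 11.26 = 3.630 mol

3.63 mol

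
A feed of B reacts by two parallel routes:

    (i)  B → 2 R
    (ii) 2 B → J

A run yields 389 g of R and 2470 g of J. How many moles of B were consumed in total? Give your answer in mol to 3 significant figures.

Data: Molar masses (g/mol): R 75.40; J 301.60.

19.0 mol

n(R) = 389 / 75.40 = 5.159 mol
n(J) = 2470 / 301.60 = 8.190 mol
n(B) via (i) = (1/2)×5.159 = 2.580 mol
n(B) via (ii) = (2/1)×8.190 = 16.38 mol
total n(B) = 2.580 + 16.38 = 18.96 mol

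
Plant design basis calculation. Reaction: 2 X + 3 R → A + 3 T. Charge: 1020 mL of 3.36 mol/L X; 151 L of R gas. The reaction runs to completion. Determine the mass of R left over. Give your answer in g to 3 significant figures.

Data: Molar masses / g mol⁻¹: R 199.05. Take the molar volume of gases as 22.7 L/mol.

301 g

n(X) = 3.36 × 1020/1000 = 3.427 mol
n(R) = 151.0 / 22.7 = 6.652 mol
n/ν → X: 1.714, R: 2.217; X is limiting.
R consumed = (3/2) × 3.427 = 5.141 mol
R remaining = 6.652 − 5.141 = 1.511 mol
mass = 1.511 × 199.05 = 300.8 g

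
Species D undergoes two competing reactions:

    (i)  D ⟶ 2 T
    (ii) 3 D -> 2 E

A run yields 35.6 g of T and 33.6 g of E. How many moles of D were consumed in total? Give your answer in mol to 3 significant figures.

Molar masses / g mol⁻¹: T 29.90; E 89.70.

1.16 mol

n(T) = 35.6 / 29.90 = 1.191 mol
n(E) = 33.6 / 89.70 = 0.3746 mol
n(D) via (i) = (1/2)×1.191 = 0.5955 mol
n(D) via (ii) = (3/2)×0.3746 = 0.5619 mol
total n(D) = 0.5955 + 0.5619 = 1.157 mol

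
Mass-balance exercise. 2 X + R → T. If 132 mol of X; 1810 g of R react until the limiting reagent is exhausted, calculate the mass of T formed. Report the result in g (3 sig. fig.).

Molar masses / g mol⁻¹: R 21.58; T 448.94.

29600 g

n(X) = 132.0 mol
n(R) = 1810 / 21.58 = 83.87 mol
n/ν for X = 132.0/2 = 66.00
n/ν for R = 83.87/1 = 83.87
Smallest n/ν is X → limiting reagent.
n(T) = (1/2) × 132.0 = 66.00 mol
mass = 66.00 × 448.94 = 29630 g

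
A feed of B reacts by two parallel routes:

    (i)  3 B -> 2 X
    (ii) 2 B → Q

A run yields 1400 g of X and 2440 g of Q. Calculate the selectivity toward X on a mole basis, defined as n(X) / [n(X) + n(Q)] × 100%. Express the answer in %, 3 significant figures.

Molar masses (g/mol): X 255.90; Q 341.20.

n(X) = 1400 / 255.90 = 5.471 mol
n(Q) = 2440 / 341.20 = 7.151 mol
selectivity = 5.471/(5.471+7.151) × 100 = 43.34 %

43.3 %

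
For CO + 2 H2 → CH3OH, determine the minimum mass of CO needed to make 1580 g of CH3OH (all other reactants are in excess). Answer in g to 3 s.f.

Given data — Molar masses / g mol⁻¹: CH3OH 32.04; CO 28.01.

n(CH3OH) = 1580 / 32.04 = 49.31 mol
n(CO) = (1/1) × 49.31 = 49.31 mol
mass = 49.31 × 28.01 = 1381 g

1380 g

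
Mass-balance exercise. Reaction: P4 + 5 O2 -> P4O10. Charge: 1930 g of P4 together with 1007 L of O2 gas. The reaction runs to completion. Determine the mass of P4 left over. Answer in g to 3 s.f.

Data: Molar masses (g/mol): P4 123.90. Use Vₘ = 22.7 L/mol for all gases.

831 g

n(P4) = 1930 / 123.90 = 15.58 mol
n(O2) = 1007 / 22.7 = 44.36 mol
n/ν for P4 = 15.58/1 = 15.58
n/ν for O2 = 44.36/5 = 8.872
Smallest n/ν is O2 → limiting reagent.
P4 consumed = (1/5) × 44.36 = 8.872 mol
P4 remaining = 15.58 − 8.872 = 6.708 mol
mass = 6.708 × 123.90 = 831.1 g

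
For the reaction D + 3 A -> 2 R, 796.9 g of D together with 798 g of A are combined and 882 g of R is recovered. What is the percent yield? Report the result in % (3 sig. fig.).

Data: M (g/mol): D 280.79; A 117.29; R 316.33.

61.5 %

n(D) = 796.9 / 280.79 = 2.838 mol
n(A) = 798.0 / 117.29 = 6.804 mol
n/ν → D: 2.838, A: 2.268; A is limiting.
theoretical n(R) = (2/3) × 6.804 = 4.536 mol → 1435 g
% yield = 882 / 1435 × 100 = 61.46 %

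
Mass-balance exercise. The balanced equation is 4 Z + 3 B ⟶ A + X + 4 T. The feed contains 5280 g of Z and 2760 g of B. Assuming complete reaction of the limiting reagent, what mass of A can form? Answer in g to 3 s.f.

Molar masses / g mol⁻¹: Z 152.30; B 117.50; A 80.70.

n(Z) = 5280 / 152.30 = 34.67 mol
n(B) = 2760 / 117.50 = 23.49 mol
n/ν → Z: 8.668, B: 7.830; B is limiting.
n(A) = (1/3) × 23.49 = 7.830 mol
mass = 7.830 × 80.70 = 631.9 g

632 g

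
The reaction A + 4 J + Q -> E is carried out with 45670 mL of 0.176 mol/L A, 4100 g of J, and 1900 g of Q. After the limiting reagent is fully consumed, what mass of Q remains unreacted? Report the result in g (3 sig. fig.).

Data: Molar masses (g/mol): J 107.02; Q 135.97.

n(A) = 0.176 × 45670/1000 = 8.038 mol
n(J) = 4100 / 107.02 = 38.31 mol
n(Q) = 1900 / 135.97 = 13.97 mol
n/ν for A = 8.038/1 = 8.038
n/ν for J = 38.31/4 = 9.578
n/ν for Q = 13.97/1 = 13.97
Smallest n/ν is A → limiting reagent.
Q consumed = (1/1) × 8.038 = 8.038 mol
Q remaining = 13.97 − 8.038 = 5.932 mol
mass = 5.932 × 135.97 = 806.6 g

807 g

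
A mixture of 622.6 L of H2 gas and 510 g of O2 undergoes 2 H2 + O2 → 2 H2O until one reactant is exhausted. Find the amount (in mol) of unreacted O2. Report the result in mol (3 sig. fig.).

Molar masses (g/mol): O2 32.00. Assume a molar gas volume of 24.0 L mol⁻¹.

2.97 mol

n(H2) = 622.6 / 24.0 = 25.94 mol
n(O2) = 510.0 / 32.00 = 15.94 mol
n/ν for H2 = 25.94/2 = 12.97
n/ν for O2 = 15.94/1 = 15.94
Smallest n/ν is H2 → limiting reagent.
O2 consumed = (1/2) × 25.94 = 12.97 mol
O2 remaining = 15.94 − 12.97 = 2.970 mol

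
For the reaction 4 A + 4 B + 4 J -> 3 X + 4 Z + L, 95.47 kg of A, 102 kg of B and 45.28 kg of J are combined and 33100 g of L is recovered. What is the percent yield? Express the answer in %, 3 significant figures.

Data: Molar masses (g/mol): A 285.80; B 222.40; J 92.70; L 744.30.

n(A) = 95.47×1000 / 285.80 = 334.0 mol
n(B) = 102.0×1000 / 222.40 = 458.6 mol
n(J) = 45.28×1000 / 92.70 = 488.5 mol
n/ν for A = 334.0/4 = 83.50
n/ν for B = 458.6/4 = 114.7
n/ν for J = 488.5/4 = 122.1
Smallest n/ν is A → limiting reagent.
theoretical n(L) = (1/4) × 334.0 = 83.50 mol → 62150 g
% yield = 33100 / 62150 × 100 = 53.26 %

53.3 %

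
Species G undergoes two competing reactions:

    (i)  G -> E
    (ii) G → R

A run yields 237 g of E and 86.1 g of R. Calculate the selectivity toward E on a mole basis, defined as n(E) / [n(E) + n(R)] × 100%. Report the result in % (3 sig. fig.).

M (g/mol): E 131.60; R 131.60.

n(E) = 237 / 131.60 = 1.801 mol
n(R) = 86.1 / 131.60 = 0.6543 mol
selectivity = 1.801/(1.801+0.6543) × 100 = 73.35 %

73.4 %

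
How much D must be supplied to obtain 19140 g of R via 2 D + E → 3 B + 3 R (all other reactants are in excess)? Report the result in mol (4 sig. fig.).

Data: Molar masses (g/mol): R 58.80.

n(R) = 19140 / 58.80 = 325.5 mol
n(D) = (2/3) × 325.5 = 217.0 mol

217.0 mol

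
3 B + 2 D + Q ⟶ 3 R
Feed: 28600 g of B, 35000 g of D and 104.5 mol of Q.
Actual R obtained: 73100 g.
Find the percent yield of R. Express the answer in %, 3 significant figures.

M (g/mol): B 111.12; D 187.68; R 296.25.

95.9 %

n(B) = 28600 / 111.12 = 257.4 mol
n(D) = 35000 / 187.68 = 186.5 mol
n(Q) = 104.5 mol
n/ν for B = 257.4/3 = 85.80
n/ν for D = 186.5/2 = 93.25
n/ν for Q = 104.5/1 = 104.5
Smallest n/ν is B → limiting reagent.
theoretical n(R) = (3/3) × 257.4 = 257.4 mol → 76250 g
% yield = 73100 / 76250 × 100 = 95.87 %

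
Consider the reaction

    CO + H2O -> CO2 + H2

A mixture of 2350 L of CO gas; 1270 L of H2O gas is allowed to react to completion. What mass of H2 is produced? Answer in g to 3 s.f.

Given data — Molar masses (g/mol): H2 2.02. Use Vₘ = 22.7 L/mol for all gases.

n(CO) = 2350 / 22.7 = 103.5 mol
n(H2O) = 1270 / 22.7 = 55.95 mol
n/ν for CO = 103.5/1 = 103.5
n/ν for H2O = 55.95/1 = 55.95
Smallest n/ν is H2O → limiting reagent.
n(H2) = (1/1) × 55.95 = 55.95 mol
mass = 55.95 × 2.02 = 113.0 g

113 g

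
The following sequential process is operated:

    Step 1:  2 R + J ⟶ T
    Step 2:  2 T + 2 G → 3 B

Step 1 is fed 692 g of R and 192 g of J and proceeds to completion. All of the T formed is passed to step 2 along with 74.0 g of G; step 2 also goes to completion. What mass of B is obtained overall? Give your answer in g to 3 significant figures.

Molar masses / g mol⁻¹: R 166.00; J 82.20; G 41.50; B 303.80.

Step 1:
n(R) = 692.0 / 166.00 = 4.169 mol
n(J) = 192.0 / 82.20 = 2.336 mol
n/ν → R: 2.085, J: 2.336; R is limiting.
n(T) produced = (1/2) × 4.169 = 2.085 mol
Step 2:
n(T) available = 2.085 mol
n(G) = 74.00 / 41.50 = 1.783 mol
n/ν → T: 1.043, G: 0.8915; G is limiting.
n(B) = (3/2) × 1.783 = 2.675 mol
mass = 2.675 × 303.80 = 812.7 g

813 g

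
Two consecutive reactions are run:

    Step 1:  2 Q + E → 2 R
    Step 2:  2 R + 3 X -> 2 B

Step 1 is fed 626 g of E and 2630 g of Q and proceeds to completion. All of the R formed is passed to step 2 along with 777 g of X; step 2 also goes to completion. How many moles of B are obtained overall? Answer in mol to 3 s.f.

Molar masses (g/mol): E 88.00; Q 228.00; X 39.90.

Step 1:
n(E) = 626.0 / 88.00 = 7.114 mol
n(Q) = 2630 / 228.00 = 11.54 mol
n/ν for E = 7.114/1 = 7.114
n/ν for Q = 11.54/2 = 5.770
Smallest n/ν is Q → limiting reagent.
n(R) produced = (2/2) × 11.54 = 11.54 mol
Step 2:
n(R) available = 11.54 mol
n(X) = 777.0 / 39.90 = 19.47 mol
n/ν for R = 11.54/2 = 5.770
n/ν for X = 19.47/3 = 6.490
Smallest n/ν is R → limiting reagent.
n(B) = (2/2) × 11.54 = 11.54 mol

11.5 mol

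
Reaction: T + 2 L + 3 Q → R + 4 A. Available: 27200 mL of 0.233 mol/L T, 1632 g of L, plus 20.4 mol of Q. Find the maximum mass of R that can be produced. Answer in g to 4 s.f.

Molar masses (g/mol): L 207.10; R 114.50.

n(T) = 0.233 × 27200/1000 = 6.338 mol
n(L) = 1632 / 207.10 = 7.880 mol
n(Q) = 20.40 mol
n/ν for T = 6.338/1 = 6.338
n/ν for L = 7.880/2 = 3.940
n/ν for Q = 20.40/3 = 6.800
Smallest n/ν is L → limiting reagent.
n(R) = (1/2) × 7.880 = 3.940 mol
mass = 3.940 × 114.50 = 451.1 g

451.1 g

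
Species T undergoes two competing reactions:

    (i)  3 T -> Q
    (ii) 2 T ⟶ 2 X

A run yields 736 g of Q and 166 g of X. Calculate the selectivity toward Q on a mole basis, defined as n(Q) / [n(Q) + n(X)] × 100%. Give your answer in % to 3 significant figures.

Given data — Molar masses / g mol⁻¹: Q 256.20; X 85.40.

59.6 %

n(Q) = 736 / 256.20 = 2.873 mol
n(X) = 166 / 85.40 = 1.944 mol
selectivity = 2.873/(2.873+1.944) × 100 = 59.64 %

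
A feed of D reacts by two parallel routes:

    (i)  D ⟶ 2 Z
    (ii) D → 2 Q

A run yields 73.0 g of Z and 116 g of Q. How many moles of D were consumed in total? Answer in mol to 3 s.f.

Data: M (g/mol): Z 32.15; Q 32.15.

n(Z) = 73.0 / 32.15 = 2.271 mol
n(Q) = 116 / 32.15 = 3.608 mol
n(D) via (i) = (1/2)×2.271 = 1.136 mol
n(D) via (ii) = (1/2)×3.608 = 1.804 mol
total n(D) = 1.136 + 1.804 = 2.940 mol

2.94 mol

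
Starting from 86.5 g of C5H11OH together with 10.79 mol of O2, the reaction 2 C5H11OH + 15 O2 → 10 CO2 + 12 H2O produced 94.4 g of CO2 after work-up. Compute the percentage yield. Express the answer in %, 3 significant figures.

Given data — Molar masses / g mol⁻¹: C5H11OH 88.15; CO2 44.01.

43.7 %

n(C5H11OH) = 86.50 / 88.15 = 0.9813 mol
n(O2) = 10.79 mol
n/ν for C5H11OH = 0.9813/2 = 0.4907
n/ν for O2 = 10.79/15 = 0.7193
Smallest n/ν is C5H11OH → limiting reagent.
theoretical n(CO2) = (10/2) × 0.9813 = 4.907 mol → 216.0 g
% yield = 94.4 / 216.0 × 100 = 43.70 %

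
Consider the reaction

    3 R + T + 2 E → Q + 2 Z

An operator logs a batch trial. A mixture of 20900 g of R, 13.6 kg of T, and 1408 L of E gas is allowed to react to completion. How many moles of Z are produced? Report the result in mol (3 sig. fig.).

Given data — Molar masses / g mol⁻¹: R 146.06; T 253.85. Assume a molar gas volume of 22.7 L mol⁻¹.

n(R) = 20900 / 146.06 = 143.1 mol
n(T) = 13.60×1000 / 253.85 = 53.57 mol
n(E) = 1408 / 22.7 = 62.03 mol
n/ν → R: 47.70, T: 53.57, E: 31.02; E is limiting.
n(Z) = (2/2) × 62.03 = 62.03 mol

62.0 mol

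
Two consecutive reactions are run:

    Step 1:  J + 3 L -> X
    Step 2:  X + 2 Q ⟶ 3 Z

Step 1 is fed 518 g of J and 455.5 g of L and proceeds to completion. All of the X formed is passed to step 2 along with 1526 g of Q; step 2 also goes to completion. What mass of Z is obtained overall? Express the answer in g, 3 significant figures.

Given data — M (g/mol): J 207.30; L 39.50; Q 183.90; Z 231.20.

Step 1:
n(J) = 518.0 / 207.30 = 2.499 mol
n(L) = 455.5 / 39.50 = 11.53 mol
n/ν for J = 2.499/1 = 2.499
n/ν for L = 11.53/3 = 3.843
Smallest n/ν is J → limiting reagent.
n(X) produced = (1/1) × 2.499 = 2.499 mol
Step 2:
n(X) available = 2.499 mol
n(Q) = 1526 / 183.90 = 8.298 mol
n/ν for X = 2.499/1 = 2.499
n/ν for Q = 8.298/2 = 4.149
Smallest n/ν is X → limiting reagent.
n(Z) = (3/1) × 2.499 = 7.497 mol
mass = 7.497 × 231.20 = 1733 g

1730 g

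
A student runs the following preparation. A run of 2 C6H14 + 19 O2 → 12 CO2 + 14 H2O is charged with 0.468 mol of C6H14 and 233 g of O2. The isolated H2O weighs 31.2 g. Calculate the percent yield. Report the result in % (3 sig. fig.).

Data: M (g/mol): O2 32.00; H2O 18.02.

52.9 %

n(C6H14) = 0.4680 mol
n(O2) = 233.0 / 32.00 = 7.281 mol
n/ν for C6H14 = 0.4680/2 = 0.2340
n/ν for O2 = 7.281/19 = 0.3832
Smallest n/ν is C6H14 → limiting reagent.
theoretical n(H2O) = (14/2) × 0.4680 = 3.276 mol → 59.03 g
% yield = 31.2 / 59.03 × 100 = 52.85 %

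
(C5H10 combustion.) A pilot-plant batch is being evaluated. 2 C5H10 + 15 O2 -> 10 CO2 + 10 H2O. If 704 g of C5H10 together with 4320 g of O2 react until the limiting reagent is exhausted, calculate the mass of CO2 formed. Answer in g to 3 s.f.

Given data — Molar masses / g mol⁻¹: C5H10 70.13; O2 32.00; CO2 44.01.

n(C5H10) = 704.0 / 70.13 = 10.04 mol
n(O2) = 4320 / 32.00 = 135.0 mol
n/ν for C5H10 = 10.04/2 = 5.020
n/ν for O2 = 135.0/15 = 9.000
Smallest n/ν is C5H10 → limiting reagent.
n(CO2) = (10/2) × 10.04 = 50.20 mol
mass = 50.20 × 44.01 = 2209 g

2210 g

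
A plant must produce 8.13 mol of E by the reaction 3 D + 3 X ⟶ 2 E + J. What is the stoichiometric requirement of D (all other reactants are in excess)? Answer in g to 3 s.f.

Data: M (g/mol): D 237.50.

2900 g

n(E) = 8.130 mol
n(D) = (3/2) × 8.130 = 12.20 mol
mass = 12.20 × 237.50 = 2898 g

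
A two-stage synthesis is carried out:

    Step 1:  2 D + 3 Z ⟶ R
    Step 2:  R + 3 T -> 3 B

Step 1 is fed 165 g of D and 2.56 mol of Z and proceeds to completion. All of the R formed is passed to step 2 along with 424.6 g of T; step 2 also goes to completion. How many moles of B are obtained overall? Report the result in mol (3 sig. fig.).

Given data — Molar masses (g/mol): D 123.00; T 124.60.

Step 1:
n(D) = 165.0 / 123.00 = 1.341 mol
n(Z) = 2.560 mol
n/ν for D = 1.341/2 = 0.6705
n/ν for Z = 2.560/3 = 0.8533
Smallest n/ν is D → limiting reagent.
n(R) produced = (1/2) × 1.341 = 0.6705 mol
Step 2:
n(R) available = 0.6705 mol
n(T) = 424.6 / 124.60 = 3.408 mol
n/ν for R = 0.6705/1 = 0.6705
n/ν for T = 3.408/3 = 1.136
Smallest n/ν is R → limiting reagent.
n(B) = (3/1) × 0.6705 = 2.012 mol

2.01 mol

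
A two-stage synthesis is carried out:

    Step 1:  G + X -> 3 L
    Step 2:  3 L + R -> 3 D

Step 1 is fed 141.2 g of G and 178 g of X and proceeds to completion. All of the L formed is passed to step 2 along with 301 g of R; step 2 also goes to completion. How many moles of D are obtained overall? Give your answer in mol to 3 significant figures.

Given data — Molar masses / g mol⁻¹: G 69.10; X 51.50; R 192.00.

4.70 mol

Step 1:
n(G) = 141.2 / 69.10 = 2.043 mol
n(X) = 178.0 / 51.50 = 3.456 mol
n/ν for G = 2.043/1 = 2.043
n/ν for X = 3.456/1 = 3.456
Smallest n/ν is G → limiting reagent.
n(L) produced = (3/1) × 2.043 = 6.129 mol
Step 2:
n(L) available = 6.129 mol
n(R) = 301.0 / 192.00 = 1.568 mol
n/ν for L = 6.129/3 = 2.043
n/ν for R = 1.568/1 = 1.568
Smallest n/ν is R → limiting reagent.
n(D) = (3/1) × 1.568 = 4.704 mol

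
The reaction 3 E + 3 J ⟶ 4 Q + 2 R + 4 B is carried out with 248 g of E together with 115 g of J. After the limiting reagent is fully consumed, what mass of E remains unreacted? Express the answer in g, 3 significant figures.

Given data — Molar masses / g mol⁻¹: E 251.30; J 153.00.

59.1 g

n(E) = 248.0 / 251.30 = 0.9869 mol
n(J) = 115.0 / 153.00 = 0.7516 mol
n/ν → E: 0.3290, J: 0.2505; J is limiting.
E consumed = (3/3) × 0.7516 = 0.7516 mol
E remaining = 0.9869 − 0.7516 = 0.2353 mol
mass = 0.2353 × 251.30 = 59.13 g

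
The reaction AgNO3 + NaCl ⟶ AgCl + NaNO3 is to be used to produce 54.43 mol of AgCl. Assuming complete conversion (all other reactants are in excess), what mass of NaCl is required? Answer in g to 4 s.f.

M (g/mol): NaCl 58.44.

n(AgCl) = 54.43 mol
n(NaCl) = (1/1) × 54.43 = 54.43 mol
mass = 54.43 × 58.44 = 3181 g

3181 g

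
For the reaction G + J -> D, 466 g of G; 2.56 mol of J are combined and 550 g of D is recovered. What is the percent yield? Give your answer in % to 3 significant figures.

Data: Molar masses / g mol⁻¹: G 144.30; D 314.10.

68.4 %

n(G) = 466.0 / 144.30 = 3.229 mol
n(J) = 2.560 mol
n/ν for G = 3.229/1 = 3.229
n/ν for J = 2.560/1 = 2.560
Smallest n/ν is J → limiting reagent.
theoretical n(D) = (1/1) × 2.560 = 2.560 mol → 804.1 g
% yield = 550 / 804.1 × 100 = 68.40 %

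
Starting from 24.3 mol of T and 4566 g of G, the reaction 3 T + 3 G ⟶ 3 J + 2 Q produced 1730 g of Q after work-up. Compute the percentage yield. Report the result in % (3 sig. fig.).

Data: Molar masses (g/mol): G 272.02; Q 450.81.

34.3 %

n(T) = 24.30 mol
n(G) = 4566 / 272.02 = 16.79 mol
n/ν for T = 24.30/3 = 8.100
n/ν for G = 16.79/3 = 5.597
Smallest n/ν is G → limiting reagent.
theoretical n(Q) = (2/3) × 16.79 = 11.19 mol → 5045 g
% yield = 1730 / 5045 × 100 = 34.29 %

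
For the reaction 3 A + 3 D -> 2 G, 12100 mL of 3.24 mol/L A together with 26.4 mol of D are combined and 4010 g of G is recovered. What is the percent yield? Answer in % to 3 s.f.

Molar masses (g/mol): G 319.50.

n(A) = 3.24 × 12100/1000 = 39.20 mol
n(D) = 26.40 mol
n/ν for A = 39.20/3 = 13.07
n/ν for D = 26.40/3 = 8.800
Smallest n/ν is D → limiting reagent.
theoretical n(G) = (2/3) × 26.40 = 17.60 mol → 5623 g
% yield = 4010 / 5623 × 100 = 71.31 %

71.3 %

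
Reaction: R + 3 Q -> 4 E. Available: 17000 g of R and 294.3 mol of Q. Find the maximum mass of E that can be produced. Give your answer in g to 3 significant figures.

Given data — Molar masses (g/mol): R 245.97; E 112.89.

n(R) = 17000 / 245.97 = 69.11 mol
n(Q) = 294.3 mol
n/ν for R = 69.11/1 = 69.11
n/ν for Q = 294.3/3 = 98.10
Smallest n/ν is R → limiting reagent.
n(E) = (4/1) × 69.11 = 276.4 mol
mass = 276.4 × 112.89 = 31200 g

31200 g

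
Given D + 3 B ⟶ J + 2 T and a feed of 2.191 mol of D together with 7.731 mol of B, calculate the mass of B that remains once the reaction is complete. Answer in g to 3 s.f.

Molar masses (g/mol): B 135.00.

156 g

n(D) = 2.191 mol
n(B) = 7.731 mol
n/ν for D = 2.191/1 = 2.191
n/ν for B = 7.731/3 = 2.577
Smallest n/ν is D → limiting reagent.
B consumed = (3/1) × 2.191 = 6.573 mol
B remaining = 7.731 − 6.573 = 1.158 mol
mass = 1.158 × 135.00 = 156.3 g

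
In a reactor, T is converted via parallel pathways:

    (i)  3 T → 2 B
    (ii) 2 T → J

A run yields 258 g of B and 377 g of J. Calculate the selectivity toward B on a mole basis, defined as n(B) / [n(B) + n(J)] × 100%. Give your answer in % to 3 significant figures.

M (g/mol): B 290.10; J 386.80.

47.7 %

n(B) = 258 / 290.10 = 0.8893 mol
n(J) = 377 / 386.80 = 0.9747 mol
selectivity = 0.8893/(0.8893+0.9747) × 100 = 47.71 %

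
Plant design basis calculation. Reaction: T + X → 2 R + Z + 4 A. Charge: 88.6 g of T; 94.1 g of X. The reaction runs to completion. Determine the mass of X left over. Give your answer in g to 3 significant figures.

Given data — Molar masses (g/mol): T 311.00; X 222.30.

30.8 g

n(T) = 88.60 / 311.00 = 0.2849 mol
n(X) = 94.10 / 222.30 = 0.4233 mol
n/ν for T = 0.2849/1 = 0.2849
n/ν for X = 0.4233/1 = 0.4233
Smallest n/ν is T → limiting reagent.
X consumed = (1/1) × 0.2849 = 0.2849 mol
X remaining = 0.4233 − 0.2849 = 0.1384 mol
mass = 0.1384 × 222.30 = 30.77 g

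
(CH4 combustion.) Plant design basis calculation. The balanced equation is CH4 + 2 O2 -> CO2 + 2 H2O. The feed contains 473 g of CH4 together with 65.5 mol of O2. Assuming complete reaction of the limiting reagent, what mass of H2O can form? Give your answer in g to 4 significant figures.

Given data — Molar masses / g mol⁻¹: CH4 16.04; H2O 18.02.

1063 g

n(CH4) = 473.0 / 16.04 = 29.49 mol
n(O2) = 65.50 mol
n/ν → CH4: 29.49, O2: 32.75; CH4 is limiting.
n(H2O) = (2/1) × 29.49 = 58.98 mol
mass = 58.98 × 18.02 = 1063 g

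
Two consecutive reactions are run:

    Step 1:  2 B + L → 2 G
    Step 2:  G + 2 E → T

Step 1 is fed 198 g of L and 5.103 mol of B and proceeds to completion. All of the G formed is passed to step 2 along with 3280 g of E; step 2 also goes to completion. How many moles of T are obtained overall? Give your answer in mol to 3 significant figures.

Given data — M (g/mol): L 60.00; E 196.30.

Step 1:
n(L) = 198.0 / 60.00 = 3.300 mol
n(B) = 5.103 mol
n/ν for L = 3.300/1 = 3.300
n/ν for B = 5.103/2 = 2.552
Smallest n/ν is B → limiting reagent.
n(G) produced = (2/2) × 5.103 = 5.103 mol
Step 2:
n(G) available = 5.103 mol
n(E) = 3280 / 196.30 = 16.71 mol
n/ν for G = 5.103/1 = 5.103
n/ν for E = 16.71/2 = 8.355
Smallest n/ν is G → limiting reagent.
n(T) = (1/1) × 5.103 = 5.103 mol

5.10 mol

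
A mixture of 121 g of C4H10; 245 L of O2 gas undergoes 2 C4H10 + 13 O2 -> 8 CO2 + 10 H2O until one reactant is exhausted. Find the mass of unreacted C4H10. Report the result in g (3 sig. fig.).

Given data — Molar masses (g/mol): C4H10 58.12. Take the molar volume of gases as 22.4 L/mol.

23.2 g

n(C4H10) = 121.0 / 58.12 = 2.082 mol
n(O2) = 245.0 / 22.4 = 10.94 mol
n/ν for C4H10 = 2.082/2 = 1.041
n/ν for O2 = 10.94/13 = 0.8415
Smallest n/ν is O2 → limiting reagent.
C4H10 consumed = (2/13) × 10.94 = 1.683 mol
C4H10 remaining = 2.082 − 1.683 = 0.3990 mol
mass = 0.3990 × 58.12 = 23.19 g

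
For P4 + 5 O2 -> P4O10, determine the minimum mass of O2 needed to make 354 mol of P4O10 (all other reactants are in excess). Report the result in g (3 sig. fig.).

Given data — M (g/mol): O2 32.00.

n(P4O10) = 354.0 mol
n(O2) = (5/1) × 354.0 = 1770 mol
mass = 1770 × 32.00 = 56640 g

56600 g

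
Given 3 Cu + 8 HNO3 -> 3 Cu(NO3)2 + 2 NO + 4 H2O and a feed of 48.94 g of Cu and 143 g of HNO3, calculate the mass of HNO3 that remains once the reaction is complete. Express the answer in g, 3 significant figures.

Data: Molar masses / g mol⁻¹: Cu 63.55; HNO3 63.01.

n(Cu) = 48.94 / 63.55 = 0.7701 mol
n(HNO3) = 143.0 / 63.01 = 2.269 mol
n/ν for Cu = 0.7701/3 = 0.2567
n/ν for HNO3 = 2.269/8 = 0.2836
Smallest n/ν is Cu → limiting reagent.
HNO3 consumed = (8/3) × 0.7701 = 2.054 mol
HNO3 remaining = 2.269 − 2.054 = 0.2150 mol
mass = 0.2150 × 63.01 = 13.55 g

13.6 g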